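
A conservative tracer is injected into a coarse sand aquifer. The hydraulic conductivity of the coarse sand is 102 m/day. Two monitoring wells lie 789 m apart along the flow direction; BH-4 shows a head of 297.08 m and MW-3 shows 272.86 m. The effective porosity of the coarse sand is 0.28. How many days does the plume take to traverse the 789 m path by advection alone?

Hydraulic gradient i = (297.08 − 272.86) / 789 = 24.22 / 789 = 0.03070.
Darcy flux q = K · i = 102.0 × 0.03070 = 3.131 m/day.
Seepage velocity v = q / n_e = 3.131 / 0.28 = 11.18 m/day.
Travel time t = L / v = 789 / 11.18 = 70.56 days.

70.6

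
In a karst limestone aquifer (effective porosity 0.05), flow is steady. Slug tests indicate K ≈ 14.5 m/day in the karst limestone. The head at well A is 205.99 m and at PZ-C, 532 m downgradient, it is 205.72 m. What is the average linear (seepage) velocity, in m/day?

0.147

Hydraulic gradient i = (205.99 − 205.72) / 532 = 0.27 / 532 = 0.0005075.
Darcy flux q = K · i = 14.50 × 0.0005075 = 0.007359 m/day.
Seepage velocity v = q / n_e = 0.007359 / 0.05 = 0.1472 m/day.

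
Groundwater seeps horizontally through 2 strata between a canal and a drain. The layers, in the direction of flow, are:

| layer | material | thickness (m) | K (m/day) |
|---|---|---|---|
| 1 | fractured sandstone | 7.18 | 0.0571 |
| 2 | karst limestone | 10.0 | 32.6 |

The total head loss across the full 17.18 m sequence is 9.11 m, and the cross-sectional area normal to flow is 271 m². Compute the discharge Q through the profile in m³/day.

Flow is perpendicular to layering, so the layers act in series and the equivalent K is the thickness-weighted harmonic mean.
Total thickness L = 7.18 + 10.0 = 17.18 m.
Σ(b_i/K_i) = 7.18/0.0571 + 10.0/32.6 = 126.1 d.
K_eq = L / Σ(b_i/K_i) = 17.18 / 126.1 = 0.1363 m/day.
Q = K_eq · A · (Δh/L) = 0.1363 × 271 × (9.11/17.18) = 19.59 m³/day.

19.6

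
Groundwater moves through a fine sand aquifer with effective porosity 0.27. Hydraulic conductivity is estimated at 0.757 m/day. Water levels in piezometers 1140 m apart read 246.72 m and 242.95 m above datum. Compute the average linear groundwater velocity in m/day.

0.00927

Hydraulic gradient i = (246.72 − 242.95) / 1140 = 3.77 / 1140 = 0.003307.
Darcy flux q = K · i = 0.7570 × 0.003307 = 0.002503 m/day.
Seepage velocity v = q / n_e = 0.002503 / 0.27 = 0.009272 m/day.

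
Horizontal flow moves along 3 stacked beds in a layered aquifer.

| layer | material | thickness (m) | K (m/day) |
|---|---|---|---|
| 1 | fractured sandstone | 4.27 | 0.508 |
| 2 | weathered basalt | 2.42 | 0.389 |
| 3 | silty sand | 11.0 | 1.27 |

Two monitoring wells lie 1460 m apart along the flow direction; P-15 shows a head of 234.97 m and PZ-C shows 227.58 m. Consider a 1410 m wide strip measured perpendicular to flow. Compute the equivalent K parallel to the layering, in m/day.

0.966

Flow is parallel to layering, so each bed carries its own Darcy discharge and the transmissivities add.
Σ(K_i·b_i) = 0.508×4.27 + 0.389×2.42 + 1.27×11.0 = 17.08 m²/day.
Total thickness b = 17.69 m, so K_eq = Σ(K_i·b_i)/b = 0.9655 m/day.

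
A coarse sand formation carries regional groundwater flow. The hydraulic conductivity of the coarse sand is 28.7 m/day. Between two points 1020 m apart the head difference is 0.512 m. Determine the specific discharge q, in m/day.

0.0144

Hydraulic gradient i = Δh / L = 0.512 / 1020 = 0.0005020.
Specific discharge q = K · i = 28.70 × 0.0005020 = 0.01441 m/day.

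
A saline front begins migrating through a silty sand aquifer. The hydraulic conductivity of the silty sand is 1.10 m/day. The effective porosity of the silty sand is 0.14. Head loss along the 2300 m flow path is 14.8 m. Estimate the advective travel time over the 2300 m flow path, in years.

125

Hydraulic gradient i = Δh / L = 14.8 / 2300 = 0.006435.
Darcy flux q = K · i = 1.100 × 0.006435 = 0.007078 m/day.
Seepage velocity v = q / n_e = 0.007078 / 0.14 = 0.05056 m/day.
Travel time t = L / v = 2300 / 0.05056 = 45491 days = 124.5 years.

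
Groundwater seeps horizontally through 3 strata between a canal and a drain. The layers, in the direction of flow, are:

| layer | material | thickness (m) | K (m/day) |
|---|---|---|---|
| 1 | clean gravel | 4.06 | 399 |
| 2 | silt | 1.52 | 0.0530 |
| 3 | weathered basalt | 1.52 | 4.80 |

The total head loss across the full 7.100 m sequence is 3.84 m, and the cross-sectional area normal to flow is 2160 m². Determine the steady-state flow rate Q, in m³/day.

286

Flow is perpendicular to layering, so the layers act in series and the equivalent K is the thickness-weighted harmonic mean.
Total thickness L = 4.06 + 1.52 + 1.52 = 7.100 m.
Σ(b_i/K_i) = 4.06/399 + 1.52/0.0530 + 1.52/4.80 = 29.01 d.
K_eq = L / Σ(b_i/K_i) = 7.100 / 29.01 = 0.2448 m/day.
Q = K_eq · A · (Δh/L) = 0.2448 × 2160 × (3.84/7.100) = 286.0 m³/day.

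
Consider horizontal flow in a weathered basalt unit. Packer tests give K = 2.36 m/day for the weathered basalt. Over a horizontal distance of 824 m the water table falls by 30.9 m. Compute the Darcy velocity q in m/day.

0.0885

Hydraulic gradient i = Δh / L = 30.9 / 824 = 0.03750.
Specific discharge q = K · i = 2.360 × 0.03750 = 0.08850 m/day.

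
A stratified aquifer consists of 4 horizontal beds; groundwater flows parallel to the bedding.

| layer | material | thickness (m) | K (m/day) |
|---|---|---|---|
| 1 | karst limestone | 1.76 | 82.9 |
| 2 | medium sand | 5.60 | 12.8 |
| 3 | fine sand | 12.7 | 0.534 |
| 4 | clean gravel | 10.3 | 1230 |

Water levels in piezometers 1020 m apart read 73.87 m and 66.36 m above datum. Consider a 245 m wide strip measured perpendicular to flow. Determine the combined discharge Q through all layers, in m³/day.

Flow is parallel to layering, so each bed carries its own Darcy discharge and the transmissivities add.
Σ(K_i·b_i) = 82.9×1.76 + 12.8×5.60 + 0.534×12.7 + 1230×10.3 = 12893 m²/day.
Hydraulic gradient i = (73.87 − 66.36) / 1020 = 7.51 / 1020 = 0.007363.
Q = Σ(K_i·b_i) · W · i = 12893 × 245 × 0.007363 = 23258 m³/day.

23300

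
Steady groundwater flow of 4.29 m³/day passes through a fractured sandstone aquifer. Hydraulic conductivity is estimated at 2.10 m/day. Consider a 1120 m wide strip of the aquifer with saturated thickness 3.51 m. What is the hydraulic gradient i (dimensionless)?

0.000520

Cross-sectional area A = 1120 × 3.51 = 3931 m².
From Q = K·A·i, i = Q / (K·A) = 4.29 / (2.100 × 3931) = 0.0005197.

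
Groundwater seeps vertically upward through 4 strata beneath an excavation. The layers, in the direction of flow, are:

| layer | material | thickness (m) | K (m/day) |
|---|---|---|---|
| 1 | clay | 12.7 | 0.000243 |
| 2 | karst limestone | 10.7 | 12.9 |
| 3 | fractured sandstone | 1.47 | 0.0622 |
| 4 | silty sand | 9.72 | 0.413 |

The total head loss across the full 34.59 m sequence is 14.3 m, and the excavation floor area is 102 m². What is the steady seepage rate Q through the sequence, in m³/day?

0.0279

Flow is perpendicular to layering, so the layers act in series and the equivalent K is the thickness-weighted harmonic mean.
Total thickness L = 12.7 + 10.7 + 1.47 + 9.72 = 34.59 m.
Σ(b_i/K_i) = 12.7/0.000243 + 10.7/12.9 + 1.47/0.0622 + 9.72/0.413 = 52311 d.
K_eq = L / Σ(b_i/K_i) = 34.59 / 52311 = 0.0006612 m/day.
Q = K_eq · A · (Δh/L) = 0.0006612 × 102 × (14.3/34.59) = 0.02788 m³/day.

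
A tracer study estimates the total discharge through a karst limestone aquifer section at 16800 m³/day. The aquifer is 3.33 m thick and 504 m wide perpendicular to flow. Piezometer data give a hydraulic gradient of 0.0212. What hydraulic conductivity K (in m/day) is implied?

472

Cross-sectional area A = 504 × 3.33 = 1678 m².
Hydraulic gradient i = 0.0212.
From Q = K·A·i, K = Q / (A·i) = 16800 / (1678 × 0.02120) = 472.2 m/day.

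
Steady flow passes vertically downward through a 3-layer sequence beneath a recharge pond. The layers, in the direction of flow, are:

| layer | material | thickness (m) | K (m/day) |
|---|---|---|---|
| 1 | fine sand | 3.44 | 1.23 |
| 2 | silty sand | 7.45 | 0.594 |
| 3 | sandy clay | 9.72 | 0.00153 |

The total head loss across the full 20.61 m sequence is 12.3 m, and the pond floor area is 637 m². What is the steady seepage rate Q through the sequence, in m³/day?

1.23

Flow is perpendicular to layering, so the layers act in series and the equivalent K is the thickness-weighted harmonic mean.
Total thickness L = 3.44 + 7.45 + 9.72 = 20.61 m.
Σ(b_i/K_i) = 3.44/1.23 + 7.45/0.594 + 9.72/0.00153 = 6368 d.
K_eq = L / Σ(b_i/K_i) = 20.61 / 6368 = 0.003236 m/day.
Q = K_eq · A · (Δh/L) = 0.003236 × 637 × (12.3/20.61) = 1.230 m³/day.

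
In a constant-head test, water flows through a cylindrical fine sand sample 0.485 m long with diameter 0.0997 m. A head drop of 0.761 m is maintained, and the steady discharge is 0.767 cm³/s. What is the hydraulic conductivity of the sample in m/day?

5.41

Cross-sectional area A = π·(d/2)² = π × (0.0997/2)² = 0.007807 m².
Convert discharge: 0.767 cm³/s = 7.670e-07 m³/s.
Darcy's law rearranged: K = Q·L / (A·Δh) = 7.670e-07 × 0.485 / (0.007807 × 0.761) = 6.261e-05 m/s = 5.410 m/day.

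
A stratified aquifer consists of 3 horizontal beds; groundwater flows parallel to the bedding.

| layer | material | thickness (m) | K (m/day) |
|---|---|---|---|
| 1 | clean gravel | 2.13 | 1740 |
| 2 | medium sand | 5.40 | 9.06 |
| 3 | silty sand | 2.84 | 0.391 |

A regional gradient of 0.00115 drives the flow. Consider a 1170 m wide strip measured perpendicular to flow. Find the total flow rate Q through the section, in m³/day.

Flow is parallel to layering, so each bed carries its own Darcy discharge and the transmissivities add.
Σ(K_i·b_i) = 1740×2.13 + 9.06×5.40 + 0.391×2.84 = 3756 m²/day.
Hydraulic gradient i = 0.00115.
Q = Σ(K_i·b_i) · W · i = 3756 × 1170 × 0.001150 = 5054 m³/day.

5050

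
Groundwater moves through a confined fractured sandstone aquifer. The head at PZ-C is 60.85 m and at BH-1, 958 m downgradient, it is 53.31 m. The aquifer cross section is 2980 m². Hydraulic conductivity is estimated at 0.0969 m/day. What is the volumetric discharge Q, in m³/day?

Hydraulic gradient i = (60.85 − 53.31) / 958 = 7.54 / 958 = 0.007871.
Darcy's law: Q = K · A · i = 0.09690 × 2980 × 0.007871 = 2.273 m³/day.

2.27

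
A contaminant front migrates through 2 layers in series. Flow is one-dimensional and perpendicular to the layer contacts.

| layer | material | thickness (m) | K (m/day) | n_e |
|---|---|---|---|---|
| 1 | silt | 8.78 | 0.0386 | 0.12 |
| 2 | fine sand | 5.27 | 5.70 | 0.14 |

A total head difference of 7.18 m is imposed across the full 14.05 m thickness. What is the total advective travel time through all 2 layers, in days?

57.0

With flow normal to the layers, continuity requires the same specific discharge q through every layer.
Σ(b_i/K_i) = 8.78/0.0386 + 5.27/5.70 = 228.4 d.
q = Δh / Σ(b_i/K_i) = 7.18 / 228.4 = 0.03144 m/day.
In each layer the seepage velocity is v_i = q/n_i, so the layer transit time is t_i = b_i·n_i / q:
  layer 1 (silt): t_1 = 8.78 × 0.12 / 0.03144 = 33.51 d
  layer 2 (fine sand): t_2 = 5.27 × 0.14 / 0.03144 = 23.47 d
Total t = Σ t_i = 56.98 days.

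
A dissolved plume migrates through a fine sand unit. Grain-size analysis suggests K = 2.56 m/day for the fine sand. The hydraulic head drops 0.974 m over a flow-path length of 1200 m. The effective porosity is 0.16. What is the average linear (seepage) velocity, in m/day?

0.0130

Hydraulic gradient i = Δh / L = 0.974 / 1200 = 0.0008117.
Darcy flux q = K · i = 2.560 × 0.0008117 = 0.002078 m/day.
Seepage velocity v = q / n_e = 0.002078 / 0.16 = 0.01299 m/day.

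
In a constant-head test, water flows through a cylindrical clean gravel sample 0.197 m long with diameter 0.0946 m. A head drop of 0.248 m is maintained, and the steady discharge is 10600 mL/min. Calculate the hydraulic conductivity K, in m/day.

1730

Cross-sectional area A = π·(d/2)² = π × (0.0946/2)² = 0.007029 m².
Convert discharge: 10600 mL/min = 0.0001767 m³/s.
Darcy's law rearranged: K = Q·L / (A·Δh) = 0.0001767 × 0.197 / (0.007029 × 0.248) = 0.01997 m/s = 1725 m/day.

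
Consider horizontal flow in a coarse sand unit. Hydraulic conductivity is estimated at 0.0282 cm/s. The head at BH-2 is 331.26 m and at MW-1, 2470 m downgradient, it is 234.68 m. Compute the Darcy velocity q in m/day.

0.953

Convert K: 0.0282 cm/s × 864 = 24.36 m/day.
Hydraulic gradient i = (331.26 − 234.68) / 2470 = 96.58 / 2470 = 0.03910.
Specific discharge q = K · i = 24.36 × 0.03910 = 0.9527 m/day.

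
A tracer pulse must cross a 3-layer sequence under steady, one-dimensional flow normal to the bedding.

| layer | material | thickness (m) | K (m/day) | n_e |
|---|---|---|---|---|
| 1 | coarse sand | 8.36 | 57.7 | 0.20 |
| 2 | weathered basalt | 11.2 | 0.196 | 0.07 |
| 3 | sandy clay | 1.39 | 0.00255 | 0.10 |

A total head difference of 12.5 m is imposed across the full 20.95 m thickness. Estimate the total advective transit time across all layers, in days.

125

With flow normal to the layers, continuity requires the same specific discharge q through every layer.
Σ(b_i/K_i) = 8.36/57.7 + 11.2/0.196 + 1.39/0.00255 = 602.4 d.
q = Δh / Σ(b_i/K_i) = 12.5 / 602.4 = 0.02075 m/day.
In each layer the seepage velocity is v_i = q/n_i, so the layer transit time is t_i = b_i·n_i / q:
  layer 1 (coarse sand): t_1 = 8.36 × 0.20 / 0.02075 = 80.58 d
  layer 2 (weathered basalt): t_2 = 11.2 × 0.07 / 0.02075 = 37.78 d
  layer 3 (sandy clay): t_3 = 1.39 × 0.10 / 0.02075 = 6.699 d
Total t = Σ t_i = 125.1 days.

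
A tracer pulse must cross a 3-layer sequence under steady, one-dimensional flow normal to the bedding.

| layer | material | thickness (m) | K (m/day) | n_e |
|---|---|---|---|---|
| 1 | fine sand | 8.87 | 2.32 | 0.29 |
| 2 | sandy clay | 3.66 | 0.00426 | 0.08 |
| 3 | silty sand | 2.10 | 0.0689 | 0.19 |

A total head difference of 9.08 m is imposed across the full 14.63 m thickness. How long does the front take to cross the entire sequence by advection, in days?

With flow normal to the layers, continuity requires the same specific discharge q through every layer.
Σ(b_i/K_i) = 8.87/2.32 + 3.66/0.00426 + 2.10/0.0689 = 893.5 d.
q = Δh / Σ(b_i/K_i) = 9.08 / 893.5 = 0.01016 m/day.
In each layer the seepage velocity is v_i = q/n_i, so the layer transit time is t_i = b_i·n_i / q:
  layer 1 (fine sand): t_1 = 8.87 × 0.29 / 0.01016 = 253.1 d
  layer 2 (sandy clay): t_2 = 3.66 × 0.08 / 0.01016 = 28.81 d
  layer 3 (silty sand): t_3 = 2.10 × 0.19 / 0.01016 = 39.26 d
Total t = Σ t_i = 321.2 days.

321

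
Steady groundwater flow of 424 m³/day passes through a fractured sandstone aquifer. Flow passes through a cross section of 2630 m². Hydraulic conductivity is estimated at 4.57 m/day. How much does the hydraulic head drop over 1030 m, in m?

36.3

From Q = K·A·i, i = Q / (K·A) = 424 / (4.570 × 2630) = 0.03528.
Head loss Δh = i · L = 0.03528 × 1030 = 36.34 m.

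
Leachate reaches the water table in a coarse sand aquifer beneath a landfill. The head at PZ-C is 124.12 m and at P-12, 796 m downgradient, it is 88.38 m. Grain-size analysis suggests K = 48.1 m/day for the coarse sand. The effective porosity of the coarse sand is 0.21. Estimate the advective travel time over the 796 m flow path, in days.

77.4

Hydraulic gradient i = (124.12 − 88.38) / 796 = 35.74 / 796 = 0.04490.
Darcy flux q = K · i = 48.10 × 0.04490 = 2.160 m/day.
Seepage velocity v = q / n_e = 2.160 / 0.21 = 10.28 m/day.
Travel time t = L / v = 796 / 10.28 = 77.40 days.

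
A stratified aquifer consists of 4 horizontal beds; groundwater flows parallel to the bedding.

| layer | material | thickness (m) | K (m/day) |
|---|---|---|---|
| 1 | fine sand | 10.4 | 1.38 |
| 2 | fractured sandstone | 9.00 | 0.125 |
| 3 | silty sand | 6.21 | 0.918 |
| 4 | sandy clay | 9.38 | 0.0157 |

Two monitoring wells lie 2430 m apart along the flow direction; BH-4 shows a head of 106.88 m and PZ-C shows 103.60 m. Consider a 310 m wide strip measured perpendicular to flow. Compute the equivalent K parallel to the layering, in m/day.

Flow is parallel to layering, so each bed carries its own Darcy discharge and the transmissivities add.
Σ(K_i·b_i) = 1.38×10.4 + 0.125×9.00 + 0.918×6.21 + 0.0157×9.38 = 21.33 m²/day.
Total thickness b = 34.99 m, so K_eq = Σ(K_i·b_i)/b = 0.6095 m/day.

0.609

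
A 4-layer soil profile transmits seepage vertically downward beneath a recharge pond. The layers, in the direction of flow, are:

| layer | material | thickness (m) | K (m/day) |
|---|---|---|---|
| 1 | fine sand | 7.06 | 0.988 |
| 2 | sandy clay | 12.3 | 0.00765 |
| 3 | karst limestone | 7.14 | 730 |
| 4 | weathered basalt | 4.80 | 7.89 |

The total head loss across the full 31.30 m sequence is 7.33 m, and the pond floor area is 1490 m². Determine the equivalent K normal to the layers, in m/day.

0.0194

Flow is perpendicular to layering, so the layers act in series and the equivalent K is the thickness-weighted harmonic mean.
Total thickness L = 7.06 + 12.3 + 7.14 + 4.80 = 31.30 m.
Σ(b_i/K_i) = 7.06/0.988 + 12.3/0.00765 + 7.14/730 + 4.80/7.89 = 1616 d.
K_eq = L / Σ(b_i/K_i) = 31.30 / 1616 = 0.01937 m/day.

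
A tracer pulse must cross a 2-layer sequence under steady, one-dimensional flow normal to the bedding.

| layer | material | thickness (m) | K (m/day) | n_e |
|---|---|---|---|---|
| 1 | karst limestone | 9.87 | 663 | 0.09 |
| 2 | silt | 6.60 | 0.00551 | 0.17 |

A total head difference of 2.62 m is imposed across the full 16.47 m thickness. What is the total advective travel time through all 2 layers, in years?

2.52

With flow normal to the layers, continuity requires the same specific discharge q through every layer.
Σ(b_i/K_i) = 9.87/663 + 6.60/0.00551 = 1198 d.
q = Δh / Σ(b_i/K_i) = 2.62 / 1198 = 0.002187 m/day.
In each layer the seepage velocity is v_i = q/n_i, so the layer transit time is t_i = b_i·n_i / q:
  layer 1 (karst limestone): t_1 = 9.87 × 0.09 / 0.002187 = 406.1 d
  layer 2 (silt): t_2 = 6.60 × 0.17 / 0.002187 = 513.0 d
Total t = Σ t_i = 919.1 days = 2.516 years.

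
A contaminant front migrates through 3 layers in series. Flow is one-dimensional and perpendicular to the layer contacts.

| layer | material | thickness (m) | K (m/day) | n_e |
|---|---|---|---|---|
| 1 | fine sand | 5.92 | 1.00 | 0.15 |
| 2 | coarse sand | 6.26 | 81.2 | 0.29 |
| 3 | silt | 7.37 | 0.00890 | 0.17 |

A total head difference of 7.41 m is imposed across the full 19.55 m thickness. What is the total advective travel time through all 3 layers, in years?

With flow normal to the layers, continuity requires the same specific discharge q through every layer.
Σ(b_i/K_i) = 5.92/1.00 + 6.26/81.2 + 7.37/0.00890 = 834.1 d.
q = Δh / Σ(b_i/K_i) = 7.41 / 834.1 = 0.008884 m/day.
In each layer the seepage velocity is v_i = q/n_i, so the layer transit time is t_i = b_i·n_i / q:
  layer 1 (fine sand): t_1 = 5.92 × 0.15 / 0.008884 = 99.96 d
  layer 2 (coarse sand): t_2 = 6.26 × 0.29 / 0.008884 = 204.3 d
  layer 3 (silt): t_3 = 7.37 × 0.17 / 0.008884 = 141.0 d
Total t = Σ t_i = 445.3 days = 1.219 years.

1.22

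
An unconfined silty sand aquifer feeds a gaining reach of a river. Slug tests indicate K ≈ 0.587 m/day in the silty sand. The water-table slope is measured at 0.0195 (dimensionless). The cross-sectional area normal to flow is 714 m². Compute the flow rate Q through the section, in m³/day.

8.17

Hydraulic gradient i = 0.0195.
Darcy's law: Q = K · A · i = 0.5870 × 714.0 × 0.01950 = 8.173 m³/day.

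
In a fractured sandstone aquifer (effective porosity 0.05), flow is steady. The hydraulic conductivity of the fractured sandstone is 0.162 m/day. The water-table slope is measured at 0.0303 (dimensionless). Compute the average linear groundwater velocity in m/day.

Hydraulic gradient i = 0.0303.
Darcy flux q = K · i = 0.1620 × 0.03030 = 0.004909 m/day.
Seepage velocity v = q / n_e = 0.004909 / 0.05 = 0.09817 m/day.

0.0982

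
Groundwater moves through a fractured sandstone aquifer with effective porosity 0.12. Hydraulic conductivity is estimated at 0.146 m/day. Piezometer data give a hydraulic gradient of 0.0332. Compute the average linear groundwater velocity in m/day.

0.0404

Hydraulic gradient i = 0.0332.
Darcy flux q = K · i = 0.1460 × 0.03320 = 0.004847 m/day.
Seepage velocity v = q / n_e = 0.004847 / 0.12 = 0.04039 m/day.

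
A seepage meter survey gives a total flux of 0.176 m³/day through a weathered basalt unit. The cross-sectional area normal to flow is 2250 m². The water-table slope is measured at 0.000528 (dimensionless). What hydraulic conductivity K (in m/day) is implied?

Hydraulic gradient i = 0.000528.
From Q = K·A·i, K = Q / (A·i) = 0.176 / (2250 × 0.0005280) = 0.1481 m/day.

0.148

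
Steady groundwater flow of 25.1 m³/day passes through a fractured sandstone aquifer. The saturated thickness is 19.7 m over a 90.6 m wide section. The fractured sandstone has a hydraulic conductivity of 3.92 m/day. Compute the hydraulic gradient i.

0.00359

Cross-sectional area A = 90.6 × 19.7 = 1785 m².
From Q = K·A·i, i = Q / (K·A) = 25.1 / (3.920 × 1785) = 0.003588.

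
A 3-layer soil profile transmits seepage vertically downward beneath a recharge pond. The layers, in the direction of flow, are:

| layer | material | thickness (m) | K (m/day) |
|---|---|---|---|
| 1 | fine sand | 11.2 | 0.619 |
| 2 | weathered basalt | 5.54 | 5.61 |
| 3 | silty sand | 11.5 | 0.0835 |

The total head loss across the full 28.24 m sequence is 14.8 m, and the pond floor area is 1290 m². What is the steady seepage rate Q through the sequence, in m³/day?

Flow is perpendicular to layering, so the layers act in series and the equivalent K is the thickness-weighted harmonic mean.
Total thickness L = 11.2 + 5.54 + 11.5 = 28.24 m.
Σ(b_i/K_i) = 11.2/0.619 + 5.54/5.61 + 11.5/0.0835 = 156.8 d.
K_eq = L / Σ(b_i/K_i) = 28.24 / 156.8 = 0.1801 m/day.
Q = K_eq · A · (Δh/L) = 0.1801 × 1290 × (14.8/28.24) = 121.8 m³/day.

122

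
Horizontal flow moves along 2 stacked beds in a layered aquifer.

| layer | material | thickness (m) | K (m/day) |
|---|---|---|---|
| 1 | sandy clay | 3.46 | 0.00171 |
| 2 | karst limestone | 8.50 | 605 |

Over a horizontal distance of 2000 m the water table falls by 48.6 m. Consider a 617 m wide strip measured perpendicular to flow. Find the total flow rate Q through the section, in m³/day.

Flow is parallel to layering, so each bed carries its own Darcy discharge and the transmissivities add.
Σ(K_i·b_i) = 0.00171×3.46 + 605×8.50 = 5143 m²/day.
Hydraulic gradient i = Δh / L = 48.6 / 2000 = 0.02430.
Q = Σ(K_i·b_i) · W · i = 5143 × 617 × 0.02430 = 77102 m³/day.

77100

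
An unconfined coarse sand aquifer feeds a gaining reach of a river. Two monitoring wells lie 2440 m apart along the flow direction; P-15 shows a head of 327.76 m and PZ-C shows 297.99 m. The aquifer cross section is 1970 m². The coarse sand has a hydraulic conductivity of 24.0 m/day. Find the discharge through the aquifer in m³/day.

577

Hydraulic gradient i = (327.76 − 297.99) / 2440 = 29.77 / 2440 = 0.01220.
Darcy's law: Q = K · A · i = 24.00 × 1970 × 0.01220 = 576.9 m³/day.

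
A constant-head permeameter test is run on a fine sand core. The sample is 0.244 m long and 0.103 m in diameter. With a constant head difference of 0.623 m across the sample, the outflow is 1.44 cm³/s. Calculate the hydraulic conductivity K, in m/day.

Cross-sectional area A = π·(d/2)² = π × (0.103/2)² = 0.008332 m².
Convert discharge: 1.44 cm³/s = 1.440e-06 m³/s.
Darcy's law rearranged: K = Q·L / (A·Δh) = 1.440e-06 × 0.244 / (0.008332 × 0.623) = 6.769e-05 m/s = 5.848 m/day.

5.85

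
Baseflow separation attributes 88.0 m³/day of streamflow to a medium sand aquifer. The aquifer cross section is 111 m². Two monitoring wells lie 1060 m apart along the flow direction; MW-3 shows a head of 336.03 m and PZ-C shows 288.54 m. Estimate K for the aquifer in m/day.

17.7

Hydraulic gradient i = (336.03 − 288.54) / 1060 = 47.49 / 1060 = 0.04480.
From Q = K·A·i, K = Q / (A·i) = 88.0 / (111.0 × 0.04480) = 17.70 m/day.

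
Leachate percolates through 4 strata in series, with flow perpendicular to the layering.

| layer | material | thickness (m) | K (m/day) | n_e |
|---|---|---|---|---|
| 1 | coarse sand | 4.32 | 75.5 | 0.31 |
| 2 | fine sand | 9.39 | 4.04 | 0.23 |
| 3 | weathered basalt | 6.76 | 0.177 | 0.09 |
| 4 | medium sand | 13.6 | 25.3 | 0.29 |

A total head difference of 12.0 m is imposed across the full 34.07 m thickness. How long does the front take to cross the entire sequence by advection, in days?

With flow normal to the layers, continuity requires the same specific discharge q through every layer.
Σ(b_i/K_i) = 4.32/75.5 + 9.39/4.04 + 6.76/0.177 + 13.6/25.3 = 41.11 d.
q = Δh / Σ(b_i/K_i) = 12.0 / 41.11 = 0.2919 m/day.
In each layer the seepage velocity is v_i = q/n_i, so the layer transit time is t_i = b_i·n_i / q:
  layer 1 (coarse sand): t_1 = 4.32 × 0.31 / 0.2919 = 4.588 d
  layer 2 (fine sand): t_2 = 9.39 × 0.23 / 0.2919 = 7.399 d
  layer 3 (weathered basalt): t_3 = 6.76 × 0.09 / 0.2919 = 2.084 d
  layer 4 (medium sand): t_4 = 13.6 × 0.29 / 0.2919 = 13.51 d
Total t = Σ t_i = 27.58 days.

27.6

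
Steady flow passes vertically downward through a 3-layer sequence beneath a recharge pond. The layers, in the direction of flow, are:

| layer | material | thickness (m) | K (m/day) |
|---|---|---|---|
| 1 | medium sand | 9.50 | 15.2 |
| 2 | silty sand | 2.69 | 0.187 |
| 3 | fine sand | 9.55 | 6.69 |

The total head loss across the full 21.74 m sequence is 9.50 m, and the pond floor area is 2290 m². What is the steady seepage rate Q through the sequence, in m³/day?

1320

Flow is perpendicular to layering, so the layers act in series and the equivalent K is the thickness-weighted harmonic mean.
Total thickness L = 9.50 + 2.69 + 9.55 = 21.74 m.
Σ(b_i/K_i) = 9.50/15.2 + 2.69/0.187 + 9.55/6.69 = 16.44 d.
K_eq = L / Σ(b_i/K_i) = 21.74 / 16.44 = 1.323 m/day.
Q = K_eq · A · (Δh/L) = 1.323 × 2290 × (9.50/21.74) = 1323 m³/day.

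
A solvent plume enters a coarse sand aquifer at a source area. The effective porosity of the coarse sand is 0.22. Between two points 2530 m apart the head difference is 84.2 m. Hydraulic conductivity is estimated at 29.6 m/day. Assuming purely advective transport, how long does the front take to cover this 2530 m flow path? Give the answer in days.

565

Hydraulic gradient i = Δh / L = 84.2 / 2530 = 0.03328.
Darcy flux q = K · i = 29.60 × 0.03328 = 0.9851 m/day.
Seepage velocity v = q / n_e = 0.9851 / 0.22 = 4.478 m/day.
Travel time t = L / v = 2530 / 4.478 = 565.0 days.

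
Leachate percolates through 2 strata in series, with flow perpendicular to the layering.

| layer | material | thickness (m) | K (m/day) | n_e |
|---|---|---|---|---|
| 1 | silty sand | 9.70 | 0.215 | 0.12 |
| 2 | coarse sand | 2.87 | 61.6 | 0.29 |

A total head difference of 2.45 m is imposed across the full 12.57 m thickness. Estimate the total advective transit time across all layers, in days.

36.8

With flow normal to the layers, continuity requires the same specific discharge q through every layer.
Σ(b_i/K_i) = 9.70/0.215 + 2.87/61.6 = 45.16 d.
q = Δh / Σ(b_i/K_i) = 2.45 / 45.16 = 0.05425 m/day.
In each layer the seepage velocity is v_i = q/n_i, so the layer transit time is t_i = b_i·n_i / q:
  layer 1 (silty sand): t_1 = 9.70 × 0.12 / 0.05425 = 21.46 d
  layer 2 (coarse sand): t_2 = 2.87 × 0.29 / 0.05425 = 15.34 d
Total t = Σ t_i = 36.80 days.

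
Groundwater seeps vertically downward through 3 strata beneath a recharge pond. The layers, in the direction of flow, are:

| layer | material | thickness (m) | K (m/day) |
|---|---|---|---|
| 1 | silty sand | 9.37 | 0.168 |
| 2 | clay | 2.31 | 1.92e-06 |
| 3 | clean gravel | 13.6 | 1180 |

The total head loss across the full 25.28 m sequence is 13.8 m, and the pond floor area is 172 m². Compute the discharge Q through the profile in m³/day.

Flow is perpendicular to layering, so the layers act in series and the equivalent K is the thickness-weighted harmonic mean.
Total thickness L = 9.37 + 2.31 + 13.6 = 25.28 m.
Σ(b_i/K_i) = 9.37/0.168 + 2.31/1.92e-06 + 13.6/1180 = 1.203e+06 d.
K_eq = L / Σ(b_i/K_i) = 25.28 / 1.203e+06 = 2.101e-05 m/day.
Q = K_eq · A · (Δh/L) = 2.101e-05 × 172 × (13.8/25.28) = 0.001973 m³/day.

0.00197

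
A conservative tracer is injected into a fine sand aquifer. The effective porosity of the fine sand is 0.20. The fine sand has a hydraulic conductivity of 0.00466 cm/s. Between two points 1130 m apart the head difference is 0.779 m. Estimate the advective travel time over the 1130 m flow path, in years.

Convert K: 0.00466 cm/s × 864 = 4.026 m/day.
Hydraulic gradient i = Δh / L = 0.779 / 1130 = 0.0006894.
Darcy flux q = K · i = 4.026 × 0.0006894 = 0.002776 m/day.
Seepage velocity v = q / n_e = 0.002776 / 0.20 = 0.01388 m/day.
Travel time t = L / v = 1130 / 0.01388 = 81423 days = 222.9 years.

223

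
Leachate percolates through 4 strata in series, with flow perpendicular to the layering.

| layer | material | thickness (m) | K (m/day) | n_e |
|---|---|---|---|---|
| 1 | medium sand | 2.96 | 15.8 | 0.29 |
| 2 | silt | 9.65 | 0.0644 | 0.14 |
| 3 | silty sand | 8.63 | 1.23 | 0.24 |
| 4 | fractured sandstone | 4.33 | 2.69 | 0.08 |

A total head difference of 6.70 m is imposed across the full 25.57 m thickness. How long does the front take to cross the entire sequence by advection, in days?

With flow normal to the layers, continuity requires the same specific discharge q through every layer.
Σ(b_i/K_i) = 2.96/15.8 + 9.65/0.0644 + 8.63/1.23 + 4.33/2.69 = 158.7 d.
q = Δh / Σ(b_i/K_i) = 6.70 / 158.7 = 0.04223 m/day.
In each layer the seepage velocity is v_i = q/n_i, so the layer transit time is t_i = b_i·n_i / q:
  layer 1 (medium sand): t_1 = 2.96 × 0.29 / 0.04223 = 20.33 d
  layer 2 (silt): t_2 = 9.65 × 0.14 / 0.04223 = 31.99 d
  layer 3 (silty sand): t_3 = 8.63 × 0.24 / 0.04223 = 49.05 d
  layer 4 (fractured sandstone): t_4 = 4.33 × 0.08 / 0.04223 = 8.203 d
Total t = Σ t_i = 109.6 days.

110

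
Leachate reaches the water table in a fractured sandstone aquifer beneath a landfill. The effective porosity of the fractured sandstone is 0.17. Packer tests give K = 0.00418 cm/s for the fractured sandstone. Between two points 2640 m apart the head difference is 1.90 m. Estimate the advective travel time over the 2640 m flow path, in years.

473

Convert K: 0.00418 cm/s × 864 = 3.612 m/day.
Hydraulic gradient i = Δh / L = 1.90 / 2640 = 0.0007197.
Darcy flux q = K · i = 3.612 × 0.0007197 = 0.002599 m/day.
Seepage velocity v = q / n_e = 0.002599 / 0.17 = 0.01529 m/day.
Travel time t = L / v = 2640 / 0.01529 = 1.727e+05 days = 472.7 years.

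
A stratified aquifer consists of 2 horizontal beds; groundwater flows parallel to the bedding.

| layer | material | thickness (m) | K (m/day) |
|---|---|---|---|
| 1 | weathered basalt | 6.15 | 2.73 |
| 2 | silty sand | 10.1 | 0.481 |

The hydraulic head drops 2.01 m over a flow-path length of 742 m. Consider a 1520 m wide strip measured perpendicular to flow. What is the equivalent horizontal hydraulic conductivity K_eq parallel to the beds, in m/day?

1.33

Flow is parallel to layering, so each bed carries its own Darcy discharge and the transmissivities add.
Σ(K_i·b_i) = 2.73×6.15 + 0.481×10.1 = 21.65 m²/day.
Total thickness b = 16.25 m, so K_eq = Σ(K_i·b_i)/b = 1.332 m/day.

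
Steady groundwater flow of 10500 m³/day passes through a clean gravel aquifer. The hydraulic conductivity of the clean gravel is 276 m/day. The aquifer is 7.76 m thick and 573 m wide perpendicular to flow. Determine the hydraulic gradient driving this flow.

0.00856

Cross-sectional area A = 573 × 7.76 = 4446 m².
From Q = K·A·i, i = Q / (K·A) = 10500 / (276.0 × 4446) = 0.008556.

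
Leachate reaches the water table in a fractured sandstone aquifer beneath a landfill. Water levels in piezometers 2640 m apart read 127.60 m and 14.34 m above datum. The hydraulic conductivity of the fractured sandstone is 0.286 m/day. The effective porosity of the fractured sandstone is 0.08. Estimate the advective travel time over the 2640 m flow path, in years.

Hydraulic gradient i = (127.60 − 14.34) / 2640 = 113.26 / 2640 = 0.04290.
Darcy flux q = K · i = 0.2860 × 0.04290 = 0.01227 m/day.
Seepage velocity v = q / n_e = 0.01227 / 0.08 = 0.1534 m/day.
Travel time t = L / v = 2640 / 0.1534 = 17213 days = 47.13 years.

47.1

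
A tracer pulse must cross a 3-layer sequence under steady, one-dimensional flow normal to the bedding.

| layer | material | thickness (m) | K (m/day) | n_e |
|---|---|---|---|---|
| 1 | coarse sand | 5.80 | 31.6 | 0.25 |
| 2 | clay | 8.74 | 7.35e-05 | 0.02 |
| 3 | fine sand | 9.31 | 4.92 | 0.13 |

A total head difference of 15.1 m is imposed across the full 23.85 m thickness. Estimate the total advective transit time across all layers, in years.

61.1

With flow normal to the layers, continuity requires the same specific discharge q through every layer.
Σ(b_i/K_i) = 5.80/31.6 + 8.74/7.35e-05 + 9.31/4.92 = 1.189e+05 d.
q = Δh / Σ(b_i/K_i) = 15.1 / 1.189e+05 = 0.0001270 m/day.
In each layer the seepage velocity is v_i = q/n_i, so the layer transit time is t_i = b_i·n_i / q:
  layer 1 (coarse sand): t_1 = 5.80 × 0.25 / 0.0001270 = 11419 d
  layer 2 (clay): t_2 = 8.74 × 0.02 / 0.0001270 = 1377 d
  layer 3 (fine sand): t_3 = 9.31 × 0.13 / 0.0001270 = 9531 d
Total t = Σ t_i = 22327 days = 61.13 years.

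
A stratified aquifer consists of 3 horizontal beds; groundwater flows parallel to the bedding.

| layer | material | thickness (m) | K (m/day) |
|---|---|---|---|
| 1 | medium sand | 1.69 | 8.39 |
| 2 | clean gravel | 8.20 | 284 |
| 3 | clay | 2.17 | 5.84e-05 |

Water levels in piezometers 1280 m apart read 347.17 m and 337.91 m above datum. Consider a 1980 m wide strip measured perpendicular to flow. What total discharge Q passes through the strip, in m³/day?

33600

Flow is parallel to layering, so each bed carries its own Darcy discharge and the transmissivities add.
Σ(K_i·b_i) = 8.39×1.69 + 284×8.20 + 5.84e-05×2.17 = 2343 m²/day.
Hydraulic gradient i = (347.17 − 337.91) / 1280 = 9.26 / 1280 = 0.007234.
Q = Σ(K_i·b_i) · W · i = 2343 × 1980 × 0.007234 = 33561 m³/day.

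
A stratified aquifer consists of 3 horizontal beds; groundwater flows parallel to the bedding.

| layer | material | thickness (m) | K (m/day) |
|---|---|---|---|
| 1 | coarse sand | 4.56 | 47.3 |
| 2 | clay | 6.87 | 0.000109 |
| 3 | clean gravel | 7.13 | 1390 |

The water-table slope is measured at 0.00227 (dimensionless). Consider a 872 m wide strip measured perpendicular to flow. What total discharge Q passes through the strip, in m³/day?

Flow is parallel to layering, so each bed carries its own Darcy discharge and the transmissivities add.
Σ(K_i·b_i) = 47.3×4.56 + 0.000109×6.87 + 1390×7.13 = 10126 m²/day.
Hydraulic gradient i = 0.00227.
Q = Σ(K_i·b_i) · W · i = 10126 × 872 × 0.002270 = 20045 m³/day.

20000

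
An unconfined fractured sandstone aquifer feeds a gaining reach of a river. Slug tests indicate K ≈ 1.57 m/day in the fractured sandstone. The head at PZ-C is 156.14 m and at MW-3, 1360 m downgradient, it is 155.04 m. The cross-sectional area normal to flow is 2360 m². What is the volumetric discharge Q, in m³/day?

3.00

Hydraulic gradient i = (156.14 − 155.04) / 1360 = 1.1 / 1360 = 0.0008088.
Darcy's law: Q = K · A · i = 1.570 × 2360 × 0.0008088 = 2.997 m³/day.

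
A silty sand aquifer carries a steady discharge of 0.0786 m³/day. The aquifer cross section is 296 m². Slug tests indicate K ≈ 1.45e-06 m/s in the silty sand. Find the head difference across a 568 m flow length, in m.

Convert K: 1.45e-06 m/s × 86400 = 0.1253 m/day.
From Q = K·A·i, i = Q / (K·A) = 0.0786 / (0.1253 × 296.0) = 0.002120.
Head loss Δh = i · L = 0.002120 × 568 = 1.204 m.

1.20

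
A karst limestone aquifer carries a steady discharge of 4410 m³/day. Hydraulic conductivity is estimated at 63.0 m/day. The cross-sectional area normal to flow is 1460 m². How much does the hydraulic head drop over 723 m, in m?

34.7

From Q = K·A·i, i = Q / (K·A) = 4410 / (63.00 × 1460) = 0.04795.
Head loss Δh = i · L = 0.04795 × 723 = 34.66 m.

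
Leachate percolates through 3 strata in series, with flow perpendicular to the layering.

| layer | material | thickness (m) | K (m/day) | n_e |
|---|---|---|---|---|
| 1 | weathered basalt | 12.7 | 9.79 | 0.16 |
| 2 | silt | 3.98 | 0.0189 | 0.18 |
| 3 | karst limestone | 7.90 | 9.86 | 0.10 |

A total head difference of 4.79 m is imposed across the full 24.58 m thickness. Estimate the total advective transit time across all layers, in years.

0.430

With flow normal to the layers, continuity requires the same specific discharge q through every layer.
Σ(b_i/K_i) = 12.7/9.79 + 3.98/0.0189 + 7.90/9.86 = 212.7 d.
q = Δh / Σ(b_i/K_i) = 4.79 / 212.7 = 0.02252 m/day.
In each layer the seepage velocity is v_i = q/n_i, so the layer transit time is t_i = b_i·n_i / q:
  layer 1 (weathered basalt): t_1 = 12.7 × 0.16 / 0.02252 = 90.22 d
  layer 2 (silt): t_2 = 3.98 × 0.18 / 0.02252 = 31.81 d
  layer 3 (karst limestone): t_3 = 7.90 × 0.10 / 0.02252 = 35.08 d
Total t = Σ t_i = 157.1 days = 0.4301 years.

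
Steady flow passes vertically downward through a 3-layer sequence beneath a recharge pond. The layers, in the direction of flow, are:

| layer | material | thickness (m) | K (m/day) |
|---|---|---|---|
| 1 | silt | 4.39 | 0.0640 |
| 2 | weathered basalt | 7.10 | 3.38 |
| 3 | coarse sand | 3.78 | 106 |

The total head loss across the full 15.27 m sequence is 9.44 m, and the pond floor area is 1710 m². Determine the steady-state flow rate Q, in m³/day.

228

Flow is perpendicular to layering, so the layers act in series and the equivalent K is the thickness-weighted harmonic mean.
Total thickness L = 4.39 + 7.10 + 3.78 = 15.27 m.
Σ(b_i/K_i) = 4.39/0.0640 + 7.10/3.38 + 3.78/106 = 70.73 d.
K_eq = L / Σ(b_i/K_i) = 15.27 / 70.73 = 0.2159 m/day.
Q = K_eq · A · (Δh/L) = 0.2159 × 1710 × (9.44/15.27) = 228.2 m³/day.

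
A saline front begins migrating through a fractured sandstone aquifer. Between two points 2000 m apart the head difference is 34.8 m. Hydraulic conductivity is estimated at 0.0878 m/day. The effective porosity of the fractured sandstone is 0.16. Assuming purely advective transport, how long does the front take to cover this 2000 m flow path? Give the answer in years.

573

Hydraulic gradient i = Δh / L = 34.8 / 2000 = 0.01740.
Darcy flux q = K · i = 0.08780 × 0.01740 = 0.001528 m/day.
Seepage velocity v = q / n_e = 0.001528 / 0.16 = 0.009548 m/day.
Travel time t = L / v = 2000 / 0.009548 = 2.095e+05 days = 573.5 years.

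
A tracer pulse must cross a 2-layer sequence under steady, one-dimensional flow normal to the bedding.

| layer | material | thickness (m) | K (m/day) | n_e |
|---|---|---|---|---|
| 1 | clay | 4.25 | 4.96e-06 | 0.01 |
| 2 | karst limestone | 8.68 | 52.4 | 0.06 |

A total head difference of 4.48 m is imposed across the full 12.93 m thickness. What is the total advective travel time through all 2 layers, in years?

295

With flow normal to the layers, continuity requires the same specific discharge q through every layer.
Σ(b_i/K_i) = 4.25/4.96e-06 + 8.68/52.4 = 8.569e+05 d.
q = Δh / Σ(b_i/K_i) = 4.48 / 8.569e+05 = 5.228e-06 m/day.
In each layer the seepage velocity is v_i = q/n_i, so the layer transit time is t_i = b_i·n_i / q:
  layer 1 (clay): t_1 = 4.25 × 0.01 / 5.228e-06 = 8129 d
  layer 2 (karst limestone): t_2 = 8.68 × 0.06 / 5.228e-06 = 99609 d
Total t = Σ t_i = 1.077e+05 days = 295.0 years.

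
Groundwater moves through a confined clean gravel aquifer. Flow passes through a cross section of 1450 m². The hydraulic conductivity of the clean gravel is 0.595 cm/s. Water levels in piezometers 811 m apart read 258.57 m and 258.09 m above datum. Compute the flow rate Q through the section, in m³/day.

Convert K: 0.595 cm/s × 864 = 514.1 m/day.
Hydraulic gradient i = (258.57 − 258.09) / 811 = 0.48 / 811 = 0.0005919.
Darcy's law: Q = K · A · i = 514.1 × 1450 × 0.0005919 = 441.2 m³/day.

441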